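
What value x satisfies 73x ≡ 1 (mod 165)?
52

gcd(73, 165) = 1, so the inverse exists.
Extended Euclidean algorithm on (165, 73):
165 = 2 × 73 + 19  ⟹  19 = (1)·165 + (-2)·73
73 = 3 × 19 + 16  ⟹  16 = (-3)·165 + (7)·73
19 = 1 × 16 + 3  ⟹  3 = (4)·165 + (-9)·73
16 = 5 × 3 + 1  ⟹  1 = (-23)·165 + (52)·73
So (52)·73 ≡ 1 (mod 165), i.e. 73^(-1) ≡ 52 (mod 165).
Check: 73 × 52 = 3796 ≡ 1 (mod 165)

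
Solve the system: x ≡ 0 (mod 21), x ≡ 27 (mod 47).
168

Using Chinese Remainder Theorem:
M = 21 × 47 = 987
M1 = 47, M2 = 21
y1 = 47^(-1) mod 21 = 17
y2 = 21^(-1) mod 47 = 9
x = (0×47×17 + 27×21×9) mod 987 = 168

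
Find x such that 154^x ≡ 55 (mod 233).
22

Baby-step giant-step with step n = ⌈√233⌉ = 16.
Baby steps 154^j mod 233 (j:value) for j=0..15: 0:1, 1:154, 2:183, 3:222, 4:170, 5:84, 6:121, 7:227, 8:8, 9:67, 10:66, 11:145, 12:195, 13:206, 14:36, 15:185.
Giant-step multiplier: 154^(-16) ≡ 154^(232-16) = 154^216 ≡ 142 (mod 233).
Giant steps γ_i = 55·142^i mod 233: γ_0=55, γ_1=121 (in table at j=6).
x = i·n + j = 1·16 + 6 = 22.
Check: 154^22 ≡ 55 (mod 233).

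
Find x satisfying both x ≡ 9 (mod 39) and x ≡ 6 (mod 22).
204

Using Chinese Remainder Theorem:
M = 39 × 22 = 858
M1 = 22, M2 = 39
y1 = 22^(-1) mod 39 = 16
y2 = 39^(-1) mod 22 = 13
x = (9×22×16 + 6×39×13) mod 858 = 204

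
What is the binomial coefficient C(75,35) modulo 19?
3

Using Lucas' theorem:
Write n=75 and k=35 in base 19:
n in base 19: [3, 18]
k in base 19: [1, 16]
C(75,35) mod 19 = ∏ C(n_i, k_i) mod 19
Digit binomials (mod 19): C(3,1) = 3; C(18,16) = 153 ≡ 1
Product: 3 × 1 = 3 ≡ 3 (mod 19)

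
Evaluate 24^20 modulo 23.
1

Repeated squaring. Binary of 20 = 10100.
24^1 ≡ 1 (mod 23); 24^2 ≡ 1 (mod 23); 24^4 ≡ 1 (mod 23); 24^8 ≡ 1 (mod 23); 24^16 ≡ 1 (mod 23)
24^20 = 24^4 × 24^16 ≡ 1 (mod 23)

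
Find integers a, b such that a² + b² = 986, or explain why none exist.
5² + 31² (a=5, b=31)

Factorization: 986 = 2 × 17 × 29
By Fermat: n is sum of two squares iff every prime p ≡ 3 (mod 4) appears to even power.
All primes ≡ 3 (mod 4) appear to even power.
Search a = 0, 1, 2, … for 986 - a² a perfect square: first hit at a = 5: 986 - 25 = 961 = 31².
986 = 5² + 31² = 25 + 961 ✓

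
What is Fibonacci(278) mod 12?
5

Matrix identity: Q^n = [[F_(n+1), F_n], [F_n, F_(n-1)]] with Q = [[1,1],[1,0]].
n = 278 = 100010110₂. Square-and-multiply, entries mod 12:
Q^1 = [[1,1],[1,0]]
Q^2 = (Q^1)² = [[2,1],[1,1]]
Q^4 = (Q^2)² = [[5,3],[3,2]]
Q^8 = (Q^4)² = [[10,9],[9,1]]
Q^17 = (Q^8)²·Q = [[4,1],[1,3]]
Q^34 = (Q^17)² = [[5,7],[7,10]]
Q^69 = (Q^34)²·Q = [[11,2],[2,9]]
Q^139 = (Q^69)²·Q = [[9,5],[5,4]]
Q^278 = (Q^139)² = [[10,5],[5,5]]
F_278 mod 12 = Q^278[0][1] = 5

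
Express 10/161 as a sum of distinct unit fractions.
1/17 + 1/305 + 1/104349 + 1/12444139995

Greedy algorithm:
10/161: ceiling(161/10) = 17, use 1/17
9/2737: ceiling(2737/9) = 305, use 1/305
8/834785: ceiling(834785/8) = 104349, use 1/104349
1/12444139995: ceiling(12444139995/1) = 12444139995, use 1/12444139995
Result: 10/161 = 1/17 + 1/305 + 1/104349 + 1/12444139995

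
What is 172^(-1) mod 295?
283

gcd(172, 295) = 1, so the inverse exists.
Extended Euclidean algorithm on (295, 172):
295 = 1 × 172 + 123  ⟹  123 = (1)·295 + (-1)·172
172 = 1 × 123 + 49  ⟹  49 = (-1)·295 + (2)·172
123 = 2 × 49 + 25  ⟹  25 = (3)·295 + (-5)·172
49 = 1 × 25 + 24  ⟹  24 = (-4)·295 + (7)·172
25 = 1 × 24 + 1  ⟹  1 = (7)·295 + (-12)·172
So (-12)·172 ≡ 1 (mod 295), i.e. 172^(-1) ≡ -12 ≡ 283 (mod 295).
Check: 172 × 283 = 48676 ≡ 1 (mod 295)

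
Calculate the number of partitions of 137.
11097645016

p(n) counts ways to write n as a sum of positive integers (order ignored).
Euler's pentagonal recurrence: p(k) = p(k-1) + p(k-2) - p(k-5) - p(k-7) + p(k-12) + p(k-15) - ... (offsets j(3j∓1)/2, signs ++--, p(0)=1, p(<0)=0).
DP table for k = 0..136: p(0)=1, p(1)=1, p(2)=2, p(3)=3, p(4)=5, p(5)=7, p(6)=11, p(7)=15, p(8)=22, p(9)=30, p(10)=42, p(11)=56, p(12)=77, p(13)=101, p(14)=135, p(15)=176, p(16)=231, p(17)=297, p(18)=385, p(19)=490, p(20)=627, p(21)=792, p(22)=1002, p(23)=1255, p(24)=1575, p(25)=1958, p(26)=2436, p(27)=3010, p(28)=3718, p(29)=4565, p(30)=5604, p(31)=6842, p(32)=8349, p(33)=10143, p(34)=12310, p(35)=14883, p(36)=17977, p(37)=21637, p(38)=26015, p(39)=31185, p(40)=37338, p(41)=44583, p(42)=53174, p(43)=63261, p(44)=75175, p(45)=89134, p(46)=105558, p(47)=124754, p(48)=147273, p(49)=173525, p(50)=204226, p(51)=239943, p(52)=281589, p(53)=329931, p(54)=386155, p(55)=451276, p(56)=526823, p(57)=614154, p(58)=715220, p(59)=831820, p(60)=966467, p(61)=1121505, p(62)=1300156, p(63)=1505499, p(64)=1741630, p(65)=2012558, p(66)=2323520, p(67)=2679689, p(68)=3087735, p(69)=3554345, p(70)=4087968, p(71)=4697205, p(72)=5392783, p(73)=6185689, p(74)=7089500, p(75)=8118264, p(76)=9289091, p(77)=10619863, p(78)=12132164, p(79)=13848650, p(80)=15796476, p(81)=18004327, p(82)=20506255, p(83)=23338469, p(84)=26543660, p(85)=30167357, p(86)=34262962, p(87)=38887673, p(88)=44108109, p(89)=49995925, p(90)=56634173, p(91)=64112359, p(92)=72533807, p(93)=82010177, p(94)=92669720, p(95)=104651419, p(96)=118114304, p(97)=133230930, p(98)=150198136, p(99)=169229875, p(100)=190569292, p(101)=214481126, p(102)=241265379, p(103)=271248950, p(104)=304801365, p(105)=342325709, p(106)=384276336, p(107)=431149389, p(108)=483502844, p(109)=541946240, p(110)=607163746, p(111)=679903203, p(112)=761002156, p(113)=851376628, p(114)=952050665, p(115)=1064144451, p(116)=1188908248, p(117)=1327710076, p(118)=1482074143, p(119)=1653668665, p(120)=1844349560, p(121)=2056148051, p(122)=2291320912, p(123)=2552338241, p(124)=2841940500, p(125)=3163127352, p(126)=3519222692, p(127)=3913864295, p(128)=4351078600, p(129)=4835271870, p(130)=5371315400, p(131)=5964539504, p(132)=6620830889, p(133)=7346629512, p(134)=8149040695, p(135)=9035836076, p(136)=10015581680.
Final step: p(137) = p(136) + p(135) - p(132) - p(130) + p(125) + p(122) - p(115) - p(111) + p(102) + p(97) - p(86) - p(80) + p(67) + p(60) - p(45) - p(37) + p(20) + p(11)
= 10015581680 + 9035836076 - 6620830889 - 5371315400 + 3163127352 + 2291320912 - 1064144451 - 679903203 + 241265379 + 133230930 - 34262962 - 15796476 + 2679689 + 966467 - 89134 - 21637 + 627 + 56
= 11097645016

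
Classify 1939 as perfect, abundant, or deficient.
deficient

Proper divisors of 1939: sum = 1 + 7 + 277 = 285
Since 285 < 1939, 1939 is deficient.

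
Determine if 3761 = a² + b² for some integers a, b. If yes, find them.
25² + 56² (a=25, b=56)

Factorization: 3761 = 3761
By Fermat: n is sum of two squares iff every prime p ≡ 3 (mod 4) appears to even power.
All primes ≡ 3 (mod 4) appear to even power.
Search a = 0, 1, 2, … for 3761 - a² a perfect square: first hit at a = 25: 3761 - 625 = 3136 = 56².
3761 = 25² + 56² = 625 + 3136 ✓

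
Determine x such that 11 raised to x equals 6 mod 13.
11

Baby-step giant-step with step n = ⌈√13⌉ = 4.
Baby steps 11^j mod 13 (j:value) for j=0..3: 0:1, 1:11, 2:4, 3:5.
Giant-step multiplier: 11^(-4) ≡ 11^(12-4) = 11^8 ≡ 9 (mod 13).
Giant steps γ_i = 6·9^i mod 13: γ_0=6, γ_1=2, γ_2=5 (in table at j=3).
x = i·n + j = 2·4 + 3 = 11.
Check: 11^11 ≡ 6 (mod 13).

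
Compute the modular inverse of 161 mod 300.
41

gcd(161, 300) = 1, so the inverse exists.
Extended Euclidean algorithm on (300, 161):
300 = 1 × 161 + 139  ⟹  139 = (1)·300 + (-1)·161
161 = 1 × 139 + 22  ⟹  22 = (-1)·300 + (2)·161
139 = 6 × 22 + 7  ⟹  7 = (7)·300 + (-13)·161
22 = 3 × 7 + 1  ⟹  1 = (-22)·300 + (41)·161
So (41)·161 ≡ 1 (mod 300), i.e. 161^(-1) ≡ 41 (mod 300).
Check: 161 × 41 = 6601 ≡ 1 (mod 300)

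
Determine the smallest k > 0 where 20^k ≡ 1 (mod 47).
46

47 is prime, so ord(20) divides φ(47) = 46.
Divisors of 46: 1, 2, 23, 46.
Repeated squaring: 20^1 ≡ 20, 20^2 ≡ 24, 20^4 ≡ 12, 20^8 ≡ 3, 20^16 ≡ 9, 20^32 ≡ 34 (mod 47).
Test 20^d mod 47 for each divisor d in increasing order:
20^1 ≡ 20
20^2 ≡ 24
20^23 = 20^16·20^4·20^2·20^1 ≡ 46
20^46 = 20^32·20^8·20^4·20^2 ≡ 1  ← first divisor giving 1
The order is 46.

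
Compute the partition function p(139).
13610949895

p(n) counts ways to write n as a sum of positive integers (order ignored).
Euler's pentagonal recurrence: p(k) = p(k-1) + p(k-2) - p(k-5) - p(k-7) + p(k-12) + p(k-15) - ... (offsets j(3j∓1)/2, signs ++--, p(0)=1, p(<0)=0).
DP table for k = 0..138: p(0)=1, p(1)=1, p(2)=2, p(3)=3, p(4)=5, p(5)=7, p(6)=11, p(7)=15, p(8)=22, p(9)=30, p(10)=42, p(11)=56, p(12)=77, p(13)=101, p(14)=135, p(15)=176, p(16)=231, p(17)=297, p(18)=385, p(19)=490, p(20)=627, p(21)=792, p(22)=1002, p(23)=1255, p(24)=1575, p(25)=1958, p(26)=2436, p(27)=3010, p(28)=3718, p(29)=4565, p(30)=5604, p(31)=6842, p(32)=8349, p(33)=10143, p(34)=12310, p(35)=14883, p(36)=17977, p(37)=21637, p(38)=26015, p(39)=31185, p(40)=37338, p(41)=44583, p(42)=53174, p(43)=63261, p(44)=75175, p(45)=89134, p(46)=105558, p(47)=124754, p(48)=147273, p(49)=173525, p(50)=204226, p(51)=239943, p(52)=281589, p(53)=329931, p(54)=386155, p(55)=451276, p(56)=526823, p(57)=614154, p(58)=715220, p(59)=831820, p(60)=966467, p(61)=1121505, p(62)=1300156, p(63)=1505499, p(64)=1741630, p(65)=2012558, p(66)=2323520, p(67)=2679689, p(68)=3087735, p(69)=3554345, p(70)=4087968, p(71)=4697205, p(72)=5392783, p(73)=6185689, p(74)=7089500, p(75)=8118264, p(76)=9289091, p(77)=10619863, p(78)=12132164, p(79)=13848650, p(80)=15796476, p(81)=18004327, p(82)=20506255, p(83)=23338469, p(84)=26543660, p(85)=30167357, p(86)=34262962, p(87)=38887673, p(88)=44108109, p(89)=49995925, p(90)=56634173, p(91)=64112359, p(92)=72533807, p(93)=82010177, p(94)=92669720, p(95)=104651419, p(96)=118114304, p(97)=133230930, p(98)=150198136, p(99)=169229875, p(100)=190569292, p(101)=214481126, p(102)=241265379, p(103)=271248950, p(104)=304801365, p(105)=342325709, p(106)=384276336, p(107)=431149389, p(108)=483502844, p(109)=541946240, p(110)=607163746, p(111)=679903203, p(112)=761002156, p(113)=851376628, p(114)=952050665, p(115)=1064144451, p(116)=1188908248, p(117)=1327710076, p(118)=1482074143, p(119)=1653668665, p(120)=1844349560, p(121)=2056148051, p(122)=2291320912, p(123)=2552338241, p(124)=2841940500, p(125)=3163127352, p(126)=3519222692, p(127)=3913864295, p(128)=4351078600, p(129)=4835271870, p(130)=5371315400, p(131)=5964539504, p(132)=6620830889, p(133)=7346629512, p(134)=8149040695, p(135)=9035836076, p(136)=10015581680, p(137)=11097645016, p(138)=12292341831.
Final step: p(139) = p(138) + p(137) - p(134) - p(132) + p(127) + p(124) - p(117) - p(113) + p(104) + p(99) - p(88) - p(82) + p(69) + p(62) - p(47) - p(39) + p(22) + p(13)
= 12292341831 + 11097645016 - 8149040695 - 6620830889 + 3913864295 + 2841940500 - 1327710076 - 851376628 + 304801365 + 169229875 - 44108109 - 20506255 + 3554345 + 1300156 - 124754 - 31185 + 1002 + 101
= 13610949895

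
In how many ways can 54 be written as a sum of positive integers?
386155

p(n) counts ways to write n as a sum of positive integers (order ignored).
Euler's pentagonal recurrence: p(k) = p(k-1) + p(k-2) - p(k-5) - p(k-7) + p(k-12) + p(k-15) - ... (offsets j(3j∓1)/2, signs ++--, p(0)=1, p(<0)=0).
DP table for k = 0..53: p(0)=1, p(1)=1, p(2)=2, p(3)=3, p(4)=5, p(5)=7, p(6)=11, p(7)=15, p(8)=22, p(9)=30, p(10)=42, p(11)=56, p(12)=77, p(13)=101, p(14)=135, p(15)=176, p(16)=231, p(17)=297, p(18)=385, p(19)=490, p(20)=627, p(21)=792, p(22)=1002, p(23)=1255, p(24)=1575, p(25)=1958, p(26)=2436, p(27)=3010, p(28)=3718, p(29)=4565, p(30)=5604, p(31)=6842, p(32)=8349, p(33)=10143, p(34)=12310, p(35)=14883, p(36)=17977, p(37)=21637, p(38)=26015, p(39)=31185, p(40)=37338, p(41)=44583, p(42)=53174, p(43)=63261, p(44)=75175, p(45)=89134, p(46)=105558, p(47)=124754, p(48)=147273, p(49)=173525, p(50)=204226, p(51)=239943, p(52)=281589, p(53)=329931.
Final step: p(54) = p(53) + p(52) - p(49) - p(47) + p(42) + p(39) - p(32) - p(28) + p(19) + p(14) - p(3)
= 329931 + 281589 - 173525 - 124754 + 53174 + 31185 - 8349 - 3718 + 490 + 135 - 3
= 386155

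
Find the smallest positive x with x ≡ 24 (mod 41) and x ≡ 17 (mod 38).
967

Using Chinese Remainder Theorem:
M = 41 × 38 = 1558
M1 = 38, M2 = 41
y1 = 38^(-1) mod 41 = 27
y2 = 41^(-1) mod 38 = 13
x = (24×38×27 + 17×41×13) mod 1558 = 967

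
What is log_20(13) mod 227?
109

Baby-step giant-step with step n = ⌈√227⌉ = 16.
Baby steps 20^j mod 227 (j:value) for j=0..15: 0:1, 1:20, 2:173, 3:55, 4:192, 5:208, 6:74, 7:118, 8:90, 9:211, 10:134, 11:183, 12:28, 13:106, 14:77, 15:178.
Giant-step multiplier: 20^(-16) ≡ 20^(226-16) = 20^210 ≡ 186 (mod 227).
Giant steps γ_i = 13·186^i mod 227: γ_0=13, γ_1=148, γ_2=61, γ_3=223, γ_4=164, γ_5=86, γ_6=106 (in table at j=13).
x = i·n + j = 6·16 + 13 = 109.
Check: 20^109 ≡ 13 (mod 227).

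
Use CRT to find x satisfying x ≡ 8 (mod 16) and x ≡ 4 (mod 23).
280

Using Chinese Remainder Theorem:
M = 16 × 23 = 368
M1 = 23, M2 = 16
y1 = 23^(-1) mod 16 = 7
y2 = 16^(-1) mod 23 = 13
x = (8×23×7 + 4×16×13) mod 368 = 280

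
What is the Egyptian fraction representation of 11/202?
1/19 + 1/549 + 1/421413 + 1/295981106202

Greedy algorithm:
11/202: ceiling(202/11) = 19, use 1/19
7/3838: ceiling(3838/7) = 549, use 1/549
5/2107062: ceiling(2107062/5) = 421413, use 1/421413
1/295981106202: ceiling(295981106202/1) = 295981106202, use 1/295981106202
Result: 11/202 = 1/19 + 1/549 + 1/421413 + 1/295981106202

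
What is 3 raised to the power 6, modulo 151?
125

Repeated squaring. Binary of 6 = 110.
3^1 ≡ 3 (mod 151); 3^2 ≡ 9 (mod 151); 3^4 ≡ 81 (mod 151)
3^6 = 3^2 × 3^4 ≡ 125 (mod 151)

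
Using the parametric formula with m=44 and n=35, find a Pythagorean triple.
(711, 3080, 3161)

Euclid's formula: a = m² - n², b = 2mn, c = m² + n²
m = 44, n = 35
a = 44² - 35² = 1936 - 1225 = 711
b = 2 × 44 × 35 = 3080
c = 44² + 35² = 1936 + 1225 = 3161
Verification: 711² + 3080² = 505521 + 9486400 = 9991921 = 3161² ✓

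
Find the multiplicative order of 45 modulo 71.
7

71 is prime, so ord(45) divides φ(71) = 70.
Divisors of 70: 1, 2, 5, 7, 10, 14, 35, 70.
Repeated squaring: 45^1 ≡ 45, 45^2 ≡ 37, 45^4 ≡ 20, 45^8 ≡ 45, 45^16 ≡ 37, 45^32 ≡ 20, 45^64 ≡ 45 (mod 71).
Test 45^d mod 71 for each divisor d in increasing order:
45^1 ≡ 45
45^2 ≡ 37
45^5 = 45^4·45^1 ≡ 48
45^7 = 45^4·45^2·45^1 ≡ 1  ← first divisor giving 1
The order is 7.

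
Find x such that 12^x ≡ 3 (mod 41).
5

Baby-step giant-step with step n = ⌈√41⌉ = 7.
Baby steps 12^j mod 41 (j:value) for j=0..6: 0:1, 1:12, 2:21, 3:6, 4:31, 5:3, 6:36.
h = 3 is already in the table at j=5, so x = 5.
Check: 12^5 ≡ 3 (mod 41).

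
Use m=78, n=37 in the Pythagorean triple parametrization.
(4715, 5772, 7453)

Euclid's formula: a = m² - n², b = 2mn, c = m² + n²
m = 78, n = 37
a = 78² - 37² = 6084 - 1369 = 4715
b = 2 × 78 × 37 = 5772
c = 78² + 37² = 6084 + 1369 = 7453
Verification: 4715² + 5772² = 22231225 + 33315984 = 55547209 = 7453² ✓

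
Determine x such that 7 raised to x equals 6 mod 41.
39

Baby-step giant-step with step n = ⌈√41⌉ = 7.
Baby steps 7^j mod 41 (j:value) for j=0..6: 0:1, 1:7, 2:8, 3:15, 4:23, 5:38, 6:20.
Giant-step multiplier: 7^(-7) ≡ 7^(40-7) = 7^33 ≡ 29 (mod 41).
Giant steps γ_i = 6·29^i mod 41: γ_0=6, γ_1=10, γ_2=3, γ_3=5, γ_4=22, γ_5=23 (in table at j=4).
x = i·n + j = 5·7 + 4 = 39.
Check: 7^39 ≡ 6 (mod 41).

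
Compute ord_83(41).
41

83 is prime, so ord(41) divides φ(83) = 82.
Divisors of 82: 1, 2, 41, 82.
Repeated squaring: 41^1 ≡ 41, 41^2 ≡ 21, 41^4 ≡ 26, 41^8 ≡ 12, 41^16 ≡ 61, 41^32 ≡ 69, 41^64 ≡ 30 (mod 83).
Test 41^d mod 83 for each divisor d in increasing order:
41^1 ≡ 41
41^2 ≡ 21
41^41 = 41^32·41^8·41^1 ≡ 1  ← first divisor giving 1
The order is 41.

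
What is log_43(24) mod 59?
35

Baby-step giant-step with step n = ⌈√59⌉ = 8.
Baby steps 43^j mod 59 (j:value) for j=0..7: 0:1, 1:43, 2:20, 3:34, 4:46, 5:31, 6:35, 7:30.
Giant-step multiplier: 43^(-8) ≡ 43^(58-8) = 43^50 ≡ 22 (mod 59).
Giant steps γ_i = 24·22^i mod 59: γ_0=24, γ_1=56, γ_2=52, γ_3=23, γ_4=34 (in table at j=3).
x = i·n + j = 4·8 + 3 = 35.
Check: 43^35 ≡ 24 (mod 59).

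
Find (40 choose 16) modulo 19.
0

Using Lucas' theorem:
Write n=40 and k=16 in base 19:
n in base 19: [2, 2]
k in base 19: [0, 16]
C(40,16) mod 19 = ∏ C(n_i, k_i) mod 19
Digit binomials (mod 19): C(2,0) = 1; C(2,16) = 0 (k_i > n_i)
Product: 1 × 0 = 0 ≡ 0 (mod 19)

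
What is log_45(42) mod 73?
59

Baby-step giant-step with step n = ⌈√73⌉ = 9.
Baby steps 45^j mod 73 (j:value) for j=0..8: 0:1, 1:45, 2:54, 3:21, 4:69, 5:39, 6:3, 7:62, 8:16.
Giant-step multiplier: 45^(-9) ≡ 45^(72-9) = 45^63 ≡ 51 (mod 73).
Giant steps γ_i = 42·51^i mod 73: γ_0=42, γ_1=25, γ_2=34, γ_3=55, γ_4=31, γ_5=48, γ_6=39 (in table at j=5).
x = i·n + j = 6·9 + 5 = 59.
Check: 45^59 ≡ 42 (mod 73).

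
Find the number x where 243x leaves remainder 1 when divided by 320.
187

gcd(243, 320) = 1, so the inverse exists.
Extended Euclidean algorithm on (320, 243):
320 = 1 × 243 + 77  ⟹  77 = (1)·320 + (-1)·243
243 = 3 × 77 + 12  ⟹  12 = (-3)·320 + (4)·243
77 = 6 × 12 + 5  ⟹  5 = (19)·320 + (-25)·243
12 = 2 × 5 + 2  ⟹  2 = (-41)·320 + (54)·243
5 = 2 × 2 + 1  ⟹  1 = (101)·320 + (-133)·243
So (-133)·243 ≡ 1 (mod 320), i.e. 243^(-1) ≡ -133 ≡ 187 (mod 320).
Check: 243 × 187 = 45441 ≡ 1 (mod 320)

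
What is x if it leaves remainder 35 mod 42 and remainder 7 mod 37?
1043

Using Chinese Remainder Theorem:
M = 42 × 37 = 1554
M1 = 37, M2 = 42
y1 = 37^(-1) mod 42 = 25
y2 = 42^(-1) mod 37 = 15
x = (35×37×25 + 7×42×15) mod 1554 = 1043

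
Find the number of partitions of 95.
104651419

p(n) counts ways to write n as a sum of positive integers (order ignored).
Euler's pentagonal recurrence: p(k) = p(k-1) + p(k-2) - p(k-5) - p(k-7) + p(k-12) + p(k-15) - ... (offsets j(3j∓1)/2, signs ++--, p(0)=1, p(<0)=0).
DP table for k = 0..94: p(0)=1, p(1)=1, p(2)=2, p(3)=3, p(4)=5, p(5)=7, p(6)=11, p(7)=15, p(8)=22, p(9)=30, p(10)=42, p(11)=56, p(12)=77, p(13)=101, p(14)=135, p(15)=176, p(16)=231, p(17)=297, p(18)=385, p(19)=490, p(20)=627, p(21)=792, p(22)=1002, p(23)=1255, p(24)=1575, p(25)=1958, p(26)=2436, p(27)=3010, p(28)=3718, p(29)=4565, p(30)=5604, p(31)=6842, p(32)=8349, p(33)=10143, p(34)=12310, p(35)=14883, p(36)=17977, p(37)=21637, p(38)=26015, p(39)=31185, p(40)=37338, p(41)=44583, p(42)=53174, p(43)=63261, p(44)=75175, p(45)=89134, p(46)=105558, p(47)=124754, p(48)=147273, p(49)=173525, p(50)=204226, p(51)=239943, p(52)=281589, p(53)=329931, p(54)=386155, p(55)=451276, p(56)=526823, p(57)=614154, p(58)=715220, p(59)=831820, p(60)=966467, p(61)=1121505, p(62)=1300156, p(63)=1505499, p(64)=1741630, p(65)=2012558, p(66)=2323520, p(67)=2679689, p(68)=3087735, p(69)=3554345, p(70)=4087968, p(71)=4697205, p(72)=5392783, p(73)=6185689, p(74)=7089500, p(75)=8118264, p(76)=9289091, p(77)=10619863, p(78)=12132164, p(79)=13848650, p(80)=15796476, p(81)=18004327, p(82)=20506255, p(83)=23338469, p(84)=26543660, p(85)=30167357, p(86)=34262962, p(87)=38887673, p(88)=44108109, p(89)=49995925, p(90)=56634173, p(91)=64112359, p(92)=72533807, p(93)=82010177, p(94)=92669720.
Final step: p(95) = p(94) + p(93) - p(90) - p(88) + p(83) + p(80) - p(73) - p(69) + p(60) + p(55) - p(44) - p(38) + p(25) + p(18) - p(3)
= 92669720 + 82010177 - 56634173 - 44108109 + 23338469 + 15796476 - 6185689 - 3554345 + 966467 + 451276 - 75175 - 26015 + 1958 + 385 - 3
= 104651419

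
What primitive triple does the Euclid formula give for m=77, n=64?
(1833, 9856, 10025)

Euclid's formula: a = m² - n², b = 2mn, c = m² + n²
m = 77, n = 64
a = 77² - 64² = 5929 - 4096 = 1833
b = 2 × 77 × 64 = 9856
c = 77² + 64² = 5929 + 4096 = 10025
Verification: 1833² + 9856² = 3359889 + 97140736 = 100500625 = 10025² ✓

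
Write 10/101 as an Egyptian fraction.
1/11 + 1/124 + 1/27553 + 1/3795811492

Greedy algorithm:
10/101: ceiling(101/10) = 11, use 1/11
9/1111: ceiling(1111/9) = 124, use 1/124
5/137764: ceiling(137764/5) = 27553, use 1/27553
1/3795811492: ceiling(3795811492/1) = 3795811492, use 1/3795811492
Result: 10/101 = 1/11 + 1/124 + 1/27553 + 1/3795811492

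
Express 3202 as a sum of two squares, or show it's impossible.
39² + 41² (a=39, b=41)

Factorization: 3202 = 2 × 1601
By Fermat: n is sum of two squares iff every prime p ≡ 3 (mod 4) appears to even power.
All primes ≡ 3 (mod 4) appear to even power.
Search a = 0, 1, 2, … for 3202 - a² a perfect square: first hit at a = 39: 3202 - 1521 = 1681 = 41².
3202 = 39² + 41² = 1521 + 1681 ✓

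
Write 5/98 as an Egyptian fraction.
1/20 + 1/980

Greedy algorithm:
5/98: ceiling(98/5) = 20, use 1/20
1/980: ceiling(980/1) = 980, use 1/980
Result: 5/98 = 1/20 + 1/980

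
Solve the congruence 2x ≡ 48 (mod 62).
x ≡ 24 (mod 31)

gcd(2, 62) = 2, which divides 48, so solutions exist.
Divide through by 2: x ≡ 24 (mod 31).
The coefficient of x is now 1, so x ≡ 24 (mod 31).
Check: 2 × 24 = 48 ≡ 48 (mod 62).
x ≡ 24 (mod 31), giving 2 solutions mod 62.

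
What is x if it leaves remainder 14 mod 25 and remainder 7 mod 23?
214

Using Chinese Remainder Theorem:
M = 25 × 23 = 575
M1 = 23, M2 = 25
y1 = 23^(-1) mod 25 = 12
y2 = 25^(-1) mod 23 = 12
x = (14×23×12 + 7×25×12) mod 575 = 214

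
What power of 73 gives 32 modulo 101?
5

Baby-step giant-step with step n = ⌈√101⌉ = 11.
Baby steps 73^j mod 101 (j:value) for j=0..10: 0:1, 1:73, 2:77, 3:66, 4:71, 5:32, 6:13, 7:40, 8:92, 9:50, 10:14.
h = 32 is already in the table at j=5, so x = 5.
Check: 73^5 ≡ 32 (mod 101).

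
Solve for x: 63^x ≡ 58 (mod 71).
8

Baby-step giant-step with step n = ⌈√71⌉ = 9.
Baby steps 63^j mod 71 (j:value) for j=0..8: 0:1, 1:63, 2:64, 3:56, 4:49, 5:34, 6:12, 7:46, 8:58.
h = 58 is already in the table at j=8, so x = 8.
Check: 63^8 ≡ 58 (mod 71).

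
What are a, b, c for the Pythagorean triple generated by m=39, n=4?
(1505, 312, 1537)

Euclid's formula: a = m² - n², b = 2mn, c = m² + n²
m = 39, n = 4
a = 39² - 4² = 1521 - 16 = 1505
b = 2 × 39 × 4 = 312
c = 39² + 4² = 1521 + 16 = 1537
Verification: 1505² + 312² = 2265025 + 97344 = 2362369 = 1537² ✓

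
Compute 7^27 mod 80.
23

Repeated squaring. Binary of 27 = 11011.
7^1 ≡ 7 (mod 80); 7^2 ≡ 49 (mod 80); 7^4 ≡ 1 (mod 80); 7^8 ≡ 1 (mod 80); 7^16 ≡ 1 (mod 80)
7^27 = 7^1 × 7^2 × 7^8 × 7^16 ≡ 23 (mod 80)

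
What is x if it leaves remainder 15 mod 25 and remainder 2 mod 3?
65

Using Chinese Remainder Theorem:
M = 25 × 3 = 75
M1 = 3, M2 = 25
y1 = 3^(-1) mod 25 = 17
y2 = 25^(-1) mod 3 = 1
x = (15×3×17 + 2×25×1) mod 75 = 65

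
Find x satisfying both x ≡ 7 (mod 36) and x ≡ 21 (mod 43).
1483

Using Chinese Remainder Theorem:
M = 36 × 43 = 1548
M1 = 43, M2 = 36
y1 = 43^(-1) mod 36 = 31
y2 = 36^(-1) mod 43 = 6
x = (7×43×31 + 21×36×6) mod 1548 = 1483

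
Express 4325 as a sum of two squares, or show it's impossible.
10² + 65² (a=10, b=65)

Factorization: 4325 = 5^2 × 173
By Fermat: n is sum of two squares iff every prime p ≡ 3 (mod 4) appears to even power.
All primes ≡ 3 (mod 4) appear to even power.
Search a = 0, 1, 2, … for 4325 - a² a perfect square: first hit at a = 10: 4325 - 100 = 4225 = 65².
4325 = 10² + 65² = 100 + 4225 ✓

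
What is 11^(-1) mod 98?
9

gcd(11, 98) = 1, so the inverse exists.
Extended Euclidean algorithm on (98, 11):
98 = 8 × 11 + 10  ⟹  10 = (1)·98 + (-8)·11
11 = 1 × 10 + 1  ⟹  1 = (-1)·98 + (9)·11
So (9)·11 ≡ 1 (mod 98), i.e. 11^(-1) ≡ 9 (mod 98).
Check: 11 × 9 = 99 ≡ 1 (mod 98)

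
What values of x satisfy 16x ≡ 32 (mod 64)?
x ≡ 2 (mod 4)

gcd(16, 64) = 16, which divides 32, so solutions exist.
Divide through by 16: x ≡ 2 (mod 4).
The coefficient of x is now 1, so x ≡ 2 (mod 4).
Check: 16 × 2 = 32 ≡ 32 (mod 64).
x ≡ 2 (mod 4), giving 16 solutions mod 64.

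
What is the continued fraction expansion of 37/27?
[1; 2, 1, 2, 3]

Euclidean algorithm steps:
37 = 1 × 27 + 10
27 = 2 × 10 + 7
10 = 1 × 7 + 3
7 = 2 × 3 + 1
3 = 3 × 1 + 0
Continued fraction: [1; 2, 1, 2, 3]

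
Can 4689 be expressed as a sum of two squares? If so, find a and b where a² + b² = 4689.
33² + 60² (a=33, b=60)

Factorization: 4689 = 3^2 × 521
By Fermat: n is sum of two squares iff every prime p ≡ 3 (mod 4) appears to even power.
All primes ≡ 3 (mod 4) appear to even power.
Search a = 0, 1, 2, … for 4689 - a² a perfect square: first hit at a = 33: 4689 - 1089 = 3600 = 60².
4689 = 33² + 60² = 1089 + 3600 ✓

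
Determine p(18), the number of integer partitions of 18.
385

p(n) counts ways to write n as a sum of positive integers (order ignored).
Euler's pentagonal recurrence: p(k) = p(k-1) + p(k-2) - p(k-5) - p(k-7) + p(k-12) + p(k-15) - ... (offsets j(3j∓1)/2, signs ++--, p(0)=1, p(<0)=0).
DP table for k = 0..17: p(0)=1, p(1)=1, p(2)=2, p(3)=3, p(4)=5, p(5)=7, p(6)=11, p(7)=15, p(8)=22, p(9)=30, p(10)=42, p(11)=56, p(12)=77, p(13)=101, p(14)=135, p(15)=176, p(16)=231, p(17)=297.
Final step: p(18) = p(17) + p(16) - p(13) - p(11) + p(6) + p(3)
= 297 + 231 - 101 - 56 + 11 + 3
= 385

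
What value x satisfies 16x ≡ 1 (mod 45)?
31

gcd(16, 45) = 1, so the inverse exists.
Extended Euclidean algorithm on (45, 16):
45 = 2 × 16 + 13  ⟹  13 = (1)·45 + (-2)·16
16 = 1 × 13 + 3  ⟹  3 = (-1)·45 + (3)·16
13 = 4 × 3 + 1  ⟹  1 = (5)·45 + (-14)·16
So (-14)·16 ≡ 1 (mod 45), i.e. 16^(-1) ≡ -14 ≡ 31 (mod 45).
Check: 16 × 31 = 496 ≡ 1 (mod 45)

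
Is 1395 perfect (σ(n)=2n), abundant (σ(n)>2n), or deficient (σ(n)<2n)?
deficient

Proper divisors of 1395: sum = 1 + 3 + 5 + 9 + 15 + 31 + 45 + 93 + 155 + 279 + 465 = 1101
Since 1101 < 1395, 1395 is deficient.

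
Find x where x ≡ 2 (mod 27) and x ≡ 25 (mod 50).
1325

Using Chinese Remainder Theorem:
M = 27 × 50 = 1350
M1 = 50, M2 = 27
y1 = 50^(-1) mod 27 = 20
y2 = 27^(-1) mod 50 = 13
x = (2×50×20 + 25×27×13) mod 1350 = 1325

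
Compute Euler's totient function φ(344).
168

344 = 2^3 × 43
φ(n) = n × ∏(1 - 1/p) for each prime p dividing n
φ(344) = 344 × (1 - 1/2) × (1 - 1/43) = 168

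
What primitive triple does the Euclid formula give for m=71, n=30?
(4141, 4260, 5941)

Euclid's formula: a = m² - n², b = 2mn, c = m² + n²
m = 71, n = 30
a = 71² - 30² = 5041 - 900 = 4141
b = 2 × 71 × 30 = 4260
c = 71² + 30² = 5041 + 900 = 5941
Verification: 4141² + 4260² = 17147881 + 18147600 = 35295481 = 5941² ✓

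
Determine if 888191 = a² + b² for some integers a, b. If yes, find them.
Not possible

Factorization: 888191 = 23^3 × 73
By Fermat: n is sum of two squares iff every prime p ≡ 3 (mod 4) appears to even power.
Prime(s) ≡ 3 (mod 4) with odd exponent: [(23, 3)]
Therefore 888191 cannot be expressed as a² + b².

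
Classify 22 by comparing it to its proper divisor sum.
deficient

Proper divisors of 22: sum = 1 + 2 + 11 = 14
Since 14 < 22, 22 is deficient.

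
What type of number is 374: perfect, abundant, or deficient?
deficient

Proper divisors of 374: sum = 1 + 2 + 11 + 17 + 22 + 34 + 187 = 274
Since 274 < 374, 374 is deficient.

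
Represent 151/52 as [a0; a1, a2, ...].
[2; 1, 9, 2, 2]

Euclidean algorithm steps:
151 = 2 × 52 + 47
52 = 1 × 47 + 5
47 = 9 × 5 + 2
5 = 2 × 2 + 1
2 = 2 × 1 + 0
Continued fraction: [2; 1, 9, 2, 2]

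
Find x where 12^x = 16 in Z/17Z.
8

Baby-step giant-step with step n = ⌈√17⌉ = 5.
Baby steps 12^j mod 17 (j:value) for j=0..4: 0:1, 1:12, 2:8, 3:11, 4:13.
Giant-step multiplier: 12^(-5) ≡ 12^(16-5) = 12^11 ≡ 6 (mod 17).
Giant steps γ_i = 16·6^i mod 17: γ_0=16, γ_1=11 (in table at j=3).
x = i·n + j = 1·5 + 3 = 8.
Check: 12^8 ≡ 16 (mod 17).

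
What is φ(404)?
200

404 = 2^2 × 101
φ(n) = n × ∏(1 - 1/p) for each prime p dividing n
φ(404) = 404 × (1 - 1/2) × (1 - 1/101) = 200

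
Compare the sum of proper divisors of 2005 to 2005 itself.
deficient

Proper divisors of 2005: sum = 1 + 5 + 401 = 407
Since 407 < 2005, 2005 is deficient.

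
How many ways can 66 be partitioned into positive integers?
2323520

p(n) counts ways to write n as a sum of positive integers (order ignored).
Euler's pentagonal recurrence: p(k) = p(k-1) + p(k-2) - p(k-5) - p(k-7) + p(k-12) + p(k-15) - ... (offsets j(3j∓1)/2, signs ++--, p(0)=1, p(<0)=0).
DP table for k = 0..65: p(0)=1, p(1)=1, p(2)=2, p(3)=3, p(4)=5, p(5)=7, p(6)=11, p(7)=15, p(8)=22, p(9)=30, p(10)=42, p(11)=56, p(12)=77, p(13)=101, p(14)=135, p(15)=176, p(16)=231, p(17)=297, p(18)=385, p(19)=490, p(20)=627, p(21)=792, p(22)=1002, p(23)=1255, p(24)=1575, p(25)=1958, p(26)=2436, p(27)=3010, p(28)=3718, p(29)=4565, p(30)=5604, p(31)=6842, p(32)=8349, p(33)=10143, p(34)=12310, p(35)=14883, p(36)=17977, p(37)=21637, p(38)=26015, p(39)=31185, p(40)=37338, p(41)=44583, p(42)=53174, p(43)=63261, p(44)=75175, p(45)=89134, p(46)=105558, p(47)=124754, p(48)=147273, p(49)=173525, p(50)=204226, p(51)=239943, p(52)=281589, p(53)=329931, p(54)=386155, p(55)=451276, p(56)=526823, p(57)=614154, p(58)=715220, p(59)=831820, p(60)=966467, p(61)=1121505, p(62)=1300156, p(63)=1505499, p(64)=1741630, p(65)=2012558.
Final step: p(66) = p(65) + p(64) - p(61) - p(59) + p(54) + p(51) - p(44) - p(40) + p(31) + p(26) - p(15) - p(9)
= 2012558 + 1741630 - 1121505 - 831820 + 386155 + 239943 - 75175 - 37338 + 6842 + 2436 - 176 - 30
= 2323520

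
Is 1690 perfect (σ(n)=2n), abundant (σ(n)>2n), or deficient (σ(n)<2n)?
deficient

Proper divisors of 1690: sum = 1 + 2 + 5 + 10 + 13 + 26 + 65 + 130 + 169 + 338 + 845 = 1604
Since 1604 < 1690, 1690 is deficient.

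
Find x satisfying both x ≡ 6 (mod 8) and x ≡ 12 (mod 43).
270

Using Chinese Remainder Theorem:
M = 8 × 43 = 344
M1 = 43, M2 = 8
y1 = 43^(-1) mod 8 = 3
y2 = 8^(-1) mod 43 = 27
x = (6×43×3 + 12×8×27) mod 344 = 270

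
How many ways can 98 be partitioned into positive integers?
150198136

p(n) counts ways to write n as a sum of positive integers (order ignored).
Euler's pentagonal recurrence: p(k) = p(k-1) + p(k-2) - p(k-5) - p(k-7) + p(k-12) + p(k-15) - ... (offsets j(3j∓1)/2, signs ++--, p(0)=1, p(<0)=0).
DP table for k = 0..97: p(0)=1, p(1)=1, p(2)=2, p(3)=3, p(4)=5, p(5)=7, p(6)=11, p(7)=15, p(8)=22, p(9)=30, p(10)=42, p(11)=56, p(12)=77, p(13)=101, p(14)=135, p(15)=176, p(16)=231, p(17)=297, p(18)=385, p(19)=490, p(20)=627, p(21)=792, p(22)=1002, p(23)=1255, p(24)=1575, p(25)=1958, p(26)=2436, p(27)=3010, p(28)=3718, p(29)=4565, p(30)=5604, p(31)=6842, p(32)=8349, p(33)=10143, p(34)=12310, p(35)=14883, p(36)=17977, p(37)=21637, p(38)=26015, p(39)=31185, p(40)=37338, p(41)=44583, p(42)=53174, p(43)=63261, p(44)=75175, p(45)=89134, p(46)=105558, p(47)=124754, p(48)=147273, p(49)=173525, p(50)=204226, p(51)=239943, p(52)=281589, p(53)=329931, p(54)=386155, p(55)=451276, p(56)=526823, p(57)=614154, p(58)=715220, p(59)=831820, p(60)=966467, p(61)=1121505, p(62)=1300156, p(63)=1505499, p(64)=1741630, p(65)=2012558, p(66)=2323520, p(67)=2679689, p(68)=3087735, p(69)=3554345, p(70)=4087968, p(71)=4697205, p(72)=5392783, p(73)=6185689, p(74)=7089500, p(75)=8118264, p(76)=9289091, p(77)=10619863, p(78)=12132164, p(79)=13848650, p(80)=15796476, p(81)=18004327, p(82)=20506255, p(83)=23338469, p(84)=26543660, p(85)=30167357, p(86)=34262962, p(87)=38887673, p(88)=44108109, p(89)=49995925, p(90)=56634173, p(91)=64112359, p(92)=72533807, p(93)=82010177, p(94)=92669720, p(95)=104651419, p(96)=118114304, p(97)=133230930.
Final step: p(98) = p(97) + p(96) - p(93) - p(91) + p(86) + p(83) - p(76) - p(72) + p(63) + p(58) - p(47) - p(41) + p(28) + p(21) - p(6)
= 133230930 + 118114304 - 82010177 - 64112359 + 34262962 + 23338469 - 9289091 - 5392783 + 1505499 + 715220 - 124754 - 44583 + 3718 + 792 - 11
= 150198136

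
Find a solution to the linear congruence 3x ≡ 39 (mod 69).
x ≡ 13 (mod 23)

gcd(3, 69) = 3, which divides 39, so solutions exist.
Divide through by 3: x ≡ 13 (mod 23).
The coefficient of x is now 1, so x ≡ 13 (mod 23).
Check: 3 × 13 = 39 ≡ 39 (mod 69).
x ≡ 13 (mod 23), giving 3 solutions mod 69.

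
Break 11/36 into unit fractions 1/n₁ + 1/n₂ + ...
1/4 + 1/18

Greedy algorithm:
11/36: ceiling(36/11) = 4, use 1/4
1/18: ceiling(18/1) = 18, use 1/18
Result: 11/36 = 1/4 + 1/18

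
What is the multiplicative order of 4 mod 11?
5

11 is prime, so ord(4) divides φ(11) = 10.
Divisors of 10: 1, 2, 5, 10.
Repeated squaring: 4^1 ≡ 4, 4^2 ≡ 5, 4^4 ≡ 3, 4^8 ≡ 9 (mod 11).
Test 4^d mod 11 for each divisor d in increasing order:
4^1 ≡ 4
4^2 ≡ 5
4^5 = 4^4·4^1 ≡ 1  ← first divisor giving 1
The order is 5.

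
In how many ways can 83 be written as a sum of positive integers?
23338469

p(n) counts ways to write n as a sum of positive integers (order ignored).
Euler's pentagonal recurrence: p(k) = p(k-1) + p(k-2) - p(k-5) - p(k-7) + p(k-12) + p(k-15) - ... (offsets j(3j∓1)/2, signs ++--, p(0)=1, p(<0)=0).
DP table for k = 0..82: p(0)=1, p(1)=1, p(2)=2, p(3)=3, p(4)=5, p(5)=7, p(6)=11, p(7)=15, p(8)=22, p(9)=30, p(10)=42, p(11)=56, p(12)=77, p(13)=101, p(14)=135, p(15)=176, p(16)=231, p(17)=297, p(18)=385, p(19)=490, p(20)=627, p(21)=792, p(22)=1002, p(23)=1255, p(24)=1575, p(25)=1958, p(26)=2436, p(27)=3010, p(28)=3718, p(29)=4565, p(30)=5604, p(31)=6842, p(32)=8349, p(33)=10143, p(34)=12310, p(35)=14883, p(36)=17977, p(37)=21637, p(38)=26015, p(39)=31185, p(40)=37338, p(41)=44583, p(42)=53174, p(43)=63261, p(44)=75175, p(45)=89134, p(46)=105558, p(47)=124754, p(48)=147273, p(49)=173525, p(50)=204226, p(51)=239943, p(52)=281589, p(53)=329931, p(54)=386155, p(55)=451276, p(56)=526823, p(57)=614154, p(58)=715220, p(59)=831820, p(60)=966467, p(61)=1121505, p(62)=1300156, p(63)=1505499, p(64)=1741630, p(65)=2012558, p(66)=2323520, p(67)=2679689, p(68)=3087735, p(69)=3554345, p(70)=4087968, p(71)=4697205, p(72)=5392783, p(73)=6185689, p(74)=7089500, p(75)=8118264, p(76)=9289091, p(77)=10619863, p(78)=12132164, p(79)=13848650, p(80)=15796476, p(81)=18004327, p(82)=20506255.
Final step: p(83) = p(82) + p(81) - p(78) - p(76) + p(71) + p(68) - p(61) - p(57) + p(48) + p(43) - p(32) - p(26) + p(13) + p(6)
= 20506255 + 18004327 - 12132164 - 9289091 + 4697205 + 3087735 - 1121505 - 614154 + 147273 + 63261 - 8349 - 2436 + 101 + 11
= 23338469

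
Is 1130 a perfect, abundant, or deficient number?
deficient

Proper divisors of 1130: sum = 1 + 2 + 5 + 10 + 113 + 226 + 565 = 922
Since 922 < 1130, 1130 is deficient.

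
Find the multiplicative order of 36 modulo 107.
53

107 is prime, so ord(36) divides φ(107) = 106.
Divisors of 106: 1, 2, 53, 106.
Repeated squaring: 36^1 ≡ 36, 36^2 ≡ 12, 36^4 ≡ 37, 36^8 ≡ 85, 36^16 ≡ 56, 36^32 ≡ 33, 36^64 ≡ 19 (mod 107).
Test 36^d mod 107 for each divisor d in increasing order:
36^1 ≡ 36
36^2 ≡ 12
36^53 = 36^32·36^16·36^4·36^1 ≡ 1  ← first divisor giving 1
The order is 53.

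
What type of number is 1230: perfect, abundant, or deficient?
abundant

Proper divisors of 1230: sum = 1 + 2 + 3 + 5 + 6 + 10 + 15 + 30 + 41 + 82 + 123 + 205 + 246 + 410 + 615 = 1794
Since 1794 > 1230, 1230 is abundant.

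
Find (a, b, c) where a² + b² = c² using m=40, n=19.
(1239, 1520, 1961)

Euclid's formula: a = m² - n², b = 2mn, c = m² + n²
m = 40, n = 19
a = 40² - 19² = 1600 - 361 = 1239
b = 2 × 40 × 19 = 1520
c = 40² + 19² = 1600 + 361 = 1961
Verification: 1239² + 1520² = 1535121 + 2310400 = 3845521 = 1961² ✓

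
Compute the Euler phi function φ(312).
96

312 = 2^3 × 3 × 13
φ(n) = n × ∏(1 - 1/p) for each prime p dividing n
φ(312) = 312 × (1 - 1/2) × (1 - 1/3) × (1 - 1/13) = 96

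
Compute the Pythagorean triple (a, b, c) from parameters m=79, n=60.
(2641, 9480, 9841)

Euclid's formula: a = m² - n², b = 2mn, c = m² + n²
m = 79, n = 60
a = 79² - 60² = 6241 - 3600 = 2641
b = 2 × 79 × 60 = 9480
c = 79² + 60² = 6241 + 3600 = 9841
Verification: 2641² + 9480² = 6974881 + 89870400 = 96845281 = 9841² ✓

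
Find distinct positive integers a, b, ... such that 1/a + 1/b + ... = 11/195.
1/18 + 1/1170

Greedy algorithm:
11/195: ceiling(195/11) = 18, use 1/18
1/1170: ceiling(1170/1) = 1170, use 1/1170
Result: 11/195 = 1/18 + 1/1170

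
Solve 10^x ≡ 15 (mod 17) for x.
2

Baby-step giant-step with step n = ⌈√17⌉ = 5.
Baby steps 10^j mod 17 (j:value) for j=0..4: 0:1, 1:10, 2:15, 3:14, 4:4.
h = 15 is already in the table at j=2, so x = 2.
Check: 10^2 ≡ 15 (mod 17).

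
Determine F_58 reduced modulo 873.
28

Matrix identity: Q^n = [[F_(n+1), F_n], [F_n, F_(n-1)]] with Q = [[1,1],[1,0]].
n = 58 = 111010₂. Square-and-multiply, entries mod 873:
Q^1 = [[1,1],[1,0]]
Q^3 = (Q^1)²·Q = [[3,2],[2,1]]
Q^7 = (Q^3)²·Q = [[21,13],[13,8]]
Q^14 = (Q^7)² = [[610,377],[377,233]]
Q^29 = (Q^14)²·Q = [[71,32],[32,39]]
Q^58 = (Q^29)² = [[827,28],[28,799]]
F_58 mod 873 = Q^58[0][1] = 28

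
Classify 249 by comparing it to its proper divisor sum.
deficient

Proper divisors of 249: sum = 1 + 3 + 83 = 87
Since 87 < 249, 249 is deficient.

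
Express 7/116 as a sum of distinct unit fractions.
1/17 + 1/658 + 1/648788

Greedy algorithm:
7/116: ceiling(116/7) = 17, use 1/17
3/1972: ceiling(1972/3) = 658, use 1/658
1/648788: ceiling(648788/1) = 648788, use 1/648788
Result: 7/116 = 1/17 + 1/658 + 1/648788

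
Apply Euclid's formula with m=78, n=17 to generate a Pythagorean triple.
(5795, 2652, 6373)

Euclid's formula: a = m² - n², b = 2mn, c = m² + n²
m = 78, n = 17
a = 78² - 17² = 6084 - 289 = 5795
b = 2 × 78 × 17 = 2652
c = 78² + 17² = 6084 + 289 = 6373
Verification: 5795² + 2652² = 33582025 + 7033104 = 40615129 = 6373² ✓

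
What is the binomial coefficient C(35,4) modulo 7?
0

Using Lucas' theorem:
Write n=35 and k=4 in base 7:
n in base 7: [5, 0]
k in base 7: [0, 4]
C(35,4) mod 7 = ∏ C(n_i, k_i) mod 7
Digit binomials (mod 7): C(5,0) = 1; C(0,4) = 0 (k_i > n_i)
Product: 1 × 0 = 0 ≡ 0 (mod 7)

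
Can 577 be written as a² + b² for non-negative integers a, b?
1² + 24² (a=1, b=24)

Factorization: 577 = 577
By Fermat: n is sum of two squares iff every prime p ≡ 3 (mod 4) appears to even power.
All primes ≡ 3 (mod 4) appear to even power.
Search a = 0, 1, 2, … for 577 - a² a perfect square: first hit at a = 1: 577 - 1 = 576 = 24².
577 = 1² + 24² = 1 + 576 ✓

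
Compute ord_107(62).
53

107 is prime, so ord(62) divides φ(107) = 106.
Divisors of 106: 1, 2, 53, 106.
Repeated squaring: 62^1 ≡ 62, 62^2 ≡ 99, 62^4 ≡ 64, 62^8 ≡ 30, 62^16 ≡ 44, 62^32 ≡ 10, 62^64 ≡ 100 (mod 107).
Test 62^d mod 107 for each divisor d in increasing order:
62^1 ≡ 62
62^2 ≡ 99
62^53 = 62^32·62^16·62^4·62^1 ≡ 1  ← first divisor giving 1
The order is 53.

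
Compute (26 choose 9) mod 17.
1

Using Lucas' theorem:
Write n=26 and k=9 in base 17:
n in base 17: [1, 9]
k in base 17: [0, 9]
C(26,9) mod 17 = ∏ C(n_i, k_i) mod 17
Digit binomials (mod 17): C(1,0) = 1; C(9,9) = 1
Product: 1 × 1 = 1 ≡ 1 (mod 17)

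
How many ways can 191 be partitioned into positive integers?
1820701100652

p(n) counts ways to write n as a sum of positive integers (order ignored).
Euler's pentagonal recurrence: p(k) = p(k-1) + p(k-2) - p(k-5) - p(k-7) + p(k-12) + p(k-15) - ... (offsets j(3j∓1)/2, signs ++--, p(0)=1, p(<0)=0).
DP table for k = 0..190: p(0)=1, p(1)=1, p(2)=2, p(3)=3, p(4)=5, p(5)=7, p(6)=11, p(7)=15, p(8)=22, p(9)=30, p(10)=42, p(11)=56, p(12)=77, p(13)=101, p(14)=135, p(15)=176, p(16)=231, p(17)=297, p(18)=385, p(19)=490, p(20)=627, p(21)=792, p(22)=1002, p(23)=1255, p(24)=1575, p(25)=1958, p(26)=2436, p(27)=3010, p(28)=3718, p(29)=4565, p(30)=5604, p(31)=6842, p(32)=8349, p(33)=10143, p(34)=12310, p(35)=14883, p(36)=17977, p(37)=21637, p(38)=26015, p(39)=31185, p(40)=37338, p(41)=44583, p(42)=53174, p(43)=63261, p(44)=75175, p(45)=89134, p(46)=105558, p(47)=124754, p(48)=147273, p(49)=173525, p(50)=204226, p(51)=239943, p(52)=281589, p(53)=329931, p(54)=386155, p(55)=451276, p(56)=526823, p(57)=614154, p(58)=715220, p(59)=831820, p(60)=966467, p(61)=1121505, p(62)=1300156, p(63)=1505499, p(64)=1741630, p(65)=2012558, p(66)=2323520, p(67)=2679689, p(68)=3087735, p(69)=3554345, p(70)=4087968, p(71)=4697205, p(72)=5392783, p(73)=6185689, p(74)=7089500, p(75)=8118264, p(76)=9289091, p(77)=10619863, p(78)=12132164, p(79)=13848650, p(80)=15796476, p(81)=18004327, p(82)=20506255, p(83)=23338469, p(84)=26543660, p(85)=30167357, p(86)=34262962, p(87)=38887673, p(88)=44108109, p(89)=49995925, p(90)=56634173, p(91)=64112359, p(92)=72533807, p(93)=82010177, p(94)=92669720, p(95)=104651419, p(96)=118114304, p(97)=133230930, p(98)=150198136, p(99)=169229875, p(100)=190569292, p(101)=214481126, p(102)=241265379, p(103)=271248950, p(104)=304801365, p(105)=342325709, p(106)=384276336, p(107)=431149389, p(108)=483502844, p(109)=541946240, p(110)=607163746, p(111)=679903203, p(112)=761002156, p(113)=851376628, p(114)=952050665, p(115)=1064144451, p(116)=1188908248, p(117)=1327710076, p(118)=1482074143, p(119)=1653668665, p(120)=1844349560, p(121)=2056148051, p(122)=2291320912, p(123)=2552338241, p(124)=2841940500, p(125)=3163127352, p(126)=3519222692, p(127)=3913864295, p(128)=4351078600, p(129)=4835271870, p(130)=5371315400, p(131)=5964539504, p(132)=6620830889, p(133)=7346629512, p(134)=8149040695, p(135)=9035836076, p(136)=10015581680, p(137)=11097645016, p(138)=12292341831, p(139)=13610949895, p(140)=15065878135, p(141)=16670689208, p(142)=18440293320, p(143)=20390982757, p(144)=22540654445, p(145)=24908858009, p(146)=27517052599, p(147)=30388671978, p(148)=33549419497, p(149)=37027355200, p(150)=40853235313, p(151)=45060624582, p(152)=49686288421, p(153)=54770336324, p(154)=60356673280, p(155)=66493182097, p(156)=73232243759, p(157)=80630964769, p(158)=88751778802, p(159)=97662728555, p(160)=107438159466, p(161)=118159068427, p(162)=129913904637, p(163)=142798995930, p(164)=156919475295, p(165)=172389800255, p(166)=189334822579, p(167)=207890420102, p(168)=228204732751, p(169)=250438925115, p(170)=274768617130, p(171)=301384802048, p(172)=330495499613, p(173)=362326859895, p(174)=397125074750, p(175)=435157697830, p(176)=476715857290, p(177)=522115831195, p(178)=571701605655, p(179)=625846753120, p(180)=684957390936, p(181)=749474411781, p(182)=819876908323, p(183)=896684817527, p(184)=980462880430, p(185)=1071823774337, p(186)=1171432692373, p(187)=1280011042268, p(188)=1398341745571, p(189)=1527273599625, p(190)=1667727404093.
Final step: p(191) = p(190) + p(189) - p(186) - p(184) + p(179) + p(176) - p(169) - p(165) + p(156) + p(151) - p(140) - p(134) + p(121) + p(114) - p(99) - p(91) + p(74) + p(65) - p(46) - p(36) + p(15) + p(4)
= 1667727404093 + 1527273599625 - 1171432692373 - 980462880430 + 625846753120 + 476715857290 - 250438925115 - 172389800255 + 73232243759 + 45060624582 - 15065878135 - 8149040695 + 2056148051 + 952050665 - 169229875 - 64112359 + 7089500 + 2012558 - 105558 - 17977 + 176 + 5
= 1820701100652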